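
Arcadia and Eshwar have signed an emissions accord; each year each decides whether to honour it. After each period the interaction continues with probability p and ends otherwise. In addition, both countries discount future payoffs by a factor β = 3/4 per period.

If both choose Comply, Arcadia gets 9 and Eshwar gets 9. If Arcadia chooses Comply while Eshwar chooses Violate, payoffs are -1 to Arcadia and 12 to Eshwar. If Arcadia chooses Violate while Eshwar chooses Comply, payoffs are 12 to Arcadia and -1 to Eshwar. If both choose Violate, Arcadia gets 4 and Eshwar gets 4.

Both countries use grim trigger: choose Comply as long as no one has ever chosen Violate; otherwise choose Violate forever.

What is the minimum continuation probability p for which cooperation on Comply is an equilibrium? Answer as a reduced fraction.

With continuation probability p and discount β, the effective per-period discount factor is βp.
Grim-trigger IC: βp ≥ (12−9)/(12−4) = 3/8.
So p ≥ (3/8)/(3/4) = 1/2.

1/2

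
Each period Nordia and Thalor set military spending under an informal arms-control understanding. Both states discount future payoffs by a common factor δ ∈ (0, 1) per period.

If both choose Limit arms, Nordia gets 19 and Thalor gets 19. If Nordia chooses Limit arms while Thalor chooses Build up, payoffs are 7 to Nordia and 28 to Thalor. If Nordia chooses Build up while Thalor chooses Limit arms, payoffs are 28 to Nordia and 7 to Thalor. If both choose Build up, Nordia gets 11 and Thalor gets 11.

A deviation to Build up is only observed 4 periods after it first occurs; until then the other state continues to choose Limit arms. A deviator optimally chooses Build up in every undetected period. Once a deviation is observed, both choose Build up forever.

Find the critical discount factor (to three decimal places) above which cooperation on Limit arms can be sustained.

Deviating for the 4 undetected periods gains 28−19 = 9 per period over cooperation, then loses 19−11 = 8 per period forever once punishment starts.
Gain: 9(1 + δ + … + δ^3); loss: 8·δ^4/(1−δ).
No profitable deviation ⇔ 9(1−δ^4) ≤ 8·δ^4, i.e. δ^4 ≥ 9/(9+8) = 9/17.
Hence δ ≥ (9/17)^(1/4) ≈ 0.853.

0.853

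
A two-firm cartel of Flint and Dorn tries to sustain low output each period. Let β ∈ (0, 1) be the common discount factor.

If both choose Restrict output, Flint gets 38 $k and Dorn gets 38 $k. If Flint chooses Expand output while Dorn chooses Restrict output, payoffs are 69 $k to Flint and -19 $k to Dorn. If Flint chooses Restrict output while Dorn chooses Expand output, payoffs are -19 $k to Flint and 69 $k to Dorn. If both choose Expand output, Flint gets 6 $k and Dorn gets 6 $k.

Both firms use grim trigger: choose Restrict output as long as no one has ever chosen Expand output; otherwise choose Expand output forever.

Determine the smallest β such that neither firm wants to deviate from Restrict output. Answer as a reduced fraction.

38/(1−β) ≥ 69 + 6β/(1−β)
38 ≥ 69 − 63β
β ≥ 31/63.

31/63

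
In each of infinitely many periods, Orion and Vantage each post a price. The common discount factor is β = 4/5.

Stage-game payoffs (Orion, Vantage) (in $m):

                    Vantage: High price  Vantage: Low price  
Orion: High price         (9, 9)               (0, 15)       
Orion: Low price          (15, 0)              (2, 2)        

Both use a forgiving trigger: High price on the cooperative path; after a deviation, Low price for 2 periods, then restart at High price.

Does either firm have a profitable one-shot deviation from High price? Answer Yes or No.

No

IC: β+…+β^2 ≥ (15−9)/(9−2) = 6/7.
At β = 4/5: partial sum = 1.4400 ≥ 0.8571. Cooperation sustainable.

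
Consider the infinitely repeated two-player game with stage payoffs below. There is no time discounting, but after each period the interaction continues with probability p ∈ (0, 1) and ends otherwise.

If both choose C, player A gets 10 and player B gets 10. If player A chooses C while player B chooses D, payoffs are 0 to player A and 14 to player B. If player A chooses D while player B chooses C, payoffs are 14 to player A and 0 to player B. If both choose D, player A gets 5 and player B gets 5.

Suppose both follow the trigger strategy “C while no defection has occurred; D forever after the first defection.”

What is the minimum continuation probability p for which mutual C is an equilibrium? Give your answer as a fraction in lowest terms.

4/9

Expected cooperation value is 10 + p·10 + p²·10 + … = 10/(1−p); deviation gives 14 + p·5/(1−p).
10 ≥ 14(1−p) + 5p ⇒ 9p ≥ 4 ⇒ p ≥ 4/9.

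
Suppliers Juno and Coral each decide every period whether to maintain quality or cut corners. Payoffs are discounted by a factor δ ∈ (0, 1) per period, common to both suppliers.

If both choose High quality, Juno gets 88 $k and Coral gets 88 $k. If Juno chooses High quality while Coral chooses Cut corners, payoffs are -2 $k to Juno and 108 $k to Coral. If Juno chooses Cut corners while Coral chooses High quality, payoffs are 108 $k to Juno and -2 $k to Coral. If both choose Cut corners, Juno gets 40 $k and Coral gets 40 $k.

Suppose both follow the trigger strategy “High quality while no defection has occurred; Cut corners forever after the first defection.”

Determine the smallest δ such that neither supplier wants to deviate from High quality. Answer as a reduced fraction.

Under grim trigger the critical discount factor is (T−C)/(T−P) with T = 108, C = 88, P = 40.
δ* = (108−88)/(108−40) = 20/68 = 5/17.

5/17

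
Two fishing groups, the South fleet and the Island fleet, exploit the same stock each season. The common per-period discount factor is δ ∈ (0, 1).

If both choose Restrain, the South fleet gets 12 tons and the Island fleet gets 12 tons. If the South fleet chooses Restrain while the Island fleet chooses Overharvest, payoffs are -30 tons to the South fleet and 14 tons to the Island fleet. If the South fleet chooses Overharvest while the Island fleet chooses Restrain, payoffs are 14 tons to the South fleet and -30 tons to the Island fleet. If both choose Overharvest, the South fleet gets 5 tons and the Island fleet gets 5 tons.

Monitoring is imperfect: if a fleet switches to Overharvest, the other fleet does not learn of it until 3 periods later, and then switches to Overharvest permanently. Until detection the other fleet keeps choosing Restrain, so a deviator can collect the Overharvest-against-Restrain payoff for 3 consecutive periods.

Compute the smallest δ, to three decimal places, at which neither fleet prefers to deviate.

0.606

A deviator earns 14 for 3 periods, then 5 forever; cooperating earns 12 forever. Multiplying the IC by (1−δ):
12 ≥ 14(1−δ^3) + 5δ^3, so 9·δ^3 ≥ 2 and δ^3 ≥ 2/9.
δ ≥ (2/9)^(1/3) ≈ 0.606.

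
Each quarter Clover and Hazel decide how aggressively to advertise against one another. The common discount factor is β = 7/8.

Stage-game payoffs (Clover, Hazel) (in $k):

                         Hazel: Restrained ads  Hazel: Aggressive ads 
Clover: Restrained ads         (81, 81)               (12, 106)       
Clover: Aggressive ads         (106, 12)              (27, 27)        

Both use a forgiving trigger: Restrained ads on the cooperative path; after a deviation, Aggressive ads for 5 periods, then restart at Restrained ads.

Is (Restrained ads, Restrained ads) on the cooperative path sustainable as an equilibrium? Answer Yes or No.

Yes

A one-shot deviation gives 106 now, then 27 for 5 periods, then back to 81.
Gain from deviating: (106−81) today; loss: (81−27) in each of the next 5 periods.
No-deviation condition: (81−27)(β+…+β^5) ≥ 106−81, i.e. β+…+β^5 ≥ 25/54.
At β = 7/8: β+…+β^5 = 3.4096 ≥ 0.4630.
So cooperation is sustainable.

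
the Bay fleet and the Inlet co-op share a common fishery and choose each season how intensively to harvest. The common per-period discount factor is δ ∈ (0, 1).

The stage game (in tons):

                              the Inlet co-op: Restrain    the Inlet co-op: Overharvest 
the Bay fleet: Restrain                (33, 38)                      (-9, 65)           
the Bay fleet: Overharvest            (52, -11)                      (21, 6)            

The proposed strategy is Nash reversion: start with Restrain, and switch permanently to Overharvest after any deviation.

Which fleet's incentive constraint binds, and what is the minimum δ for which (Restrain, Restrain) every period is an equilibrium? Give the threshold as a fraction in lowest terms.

For the Bay fleet: deviation gain 52−33 = 19, per-period punishment loss 33−21 = 12. IC gives δ ≥ 19/31.
For the Inlet co-op: gain 27, loss 32 per period, so δ ≥ 27/59.
The tighter constraint is the Bay fleet's, so cooperation needs δ ≥ 19/31.

the Bay fleet; δ ≥ 19/31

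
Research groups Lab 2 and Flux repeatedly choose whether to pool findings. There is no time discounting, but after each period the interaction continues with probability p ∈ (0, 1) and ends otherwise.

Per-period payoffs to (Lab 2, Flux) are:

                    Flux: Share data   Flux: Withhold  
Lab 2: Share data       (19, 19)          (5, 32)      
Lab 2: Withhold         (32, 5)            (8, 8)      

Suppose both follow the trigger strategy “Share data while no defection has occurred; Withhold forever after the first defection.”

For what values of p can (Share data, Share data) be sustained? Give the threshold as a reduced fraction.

Expected cooperation value is 19 + p·19 + p²·19 + … = 19/(1−p); deviation gives 32 + p·8/(1−p).
19 ≥ 32(1−p) + 8p ⇒ 24p ≥ 13 ⇒ p ≥ 13/24.

13/24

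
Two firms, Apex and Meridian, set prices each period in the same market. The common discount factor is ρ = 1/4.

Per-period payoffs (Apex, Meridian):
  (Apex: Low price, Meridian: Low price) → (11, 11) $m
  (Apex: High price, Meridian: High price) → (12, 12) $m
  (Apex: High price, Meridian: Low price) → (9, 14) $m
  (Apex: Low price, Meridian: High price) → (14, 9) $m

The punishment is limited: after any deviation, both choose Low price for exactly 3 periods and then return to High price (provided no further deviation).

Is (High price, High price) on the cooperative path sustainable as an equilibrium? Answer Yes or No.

IC: ρ+…+ρ^3 ≥ (14−12)/(12−11) = 2.
At ρ = 1/4: partial sum = 0.3281 < 2.0000. Cooperation not sustainable.

No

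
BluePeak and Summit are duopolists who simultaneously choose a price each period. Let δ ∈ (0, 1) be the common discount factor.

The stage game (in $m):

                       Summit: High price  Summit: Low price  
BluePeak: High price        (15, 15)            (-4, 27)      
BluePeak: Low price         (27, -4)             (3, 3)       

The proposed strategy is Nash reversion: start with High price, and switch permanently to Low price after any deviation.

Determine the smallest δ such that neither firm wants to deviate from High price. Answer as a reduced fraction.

15/(1−δ) ≥ 27 + 3δ/(1−δ)
15 ≥ 27 − 24δ
δ ≥ 12/24 = 1/2.

1/2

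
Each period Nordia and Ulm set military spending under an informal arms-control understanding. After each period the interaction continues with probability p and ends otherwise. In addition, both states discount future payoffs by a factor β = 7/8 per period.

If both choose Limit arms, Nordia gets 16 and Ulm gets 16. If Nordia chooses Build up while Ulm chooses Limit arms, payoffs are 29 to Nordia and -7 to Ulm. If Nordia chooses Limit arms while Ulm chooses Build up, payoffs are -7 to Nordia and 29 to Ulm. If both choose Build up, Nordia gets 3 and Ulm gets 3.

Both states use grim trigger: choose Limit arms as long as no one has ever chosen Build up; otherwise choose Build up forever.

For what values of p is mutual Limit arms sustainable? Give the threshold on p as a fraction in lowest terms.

Expected continuation weight on next period's payoff is β·p = 7/8·p, which plays the role of the discount factor.
Cooperation requires 7/8·p ≥ (29−16)/(29−3) = 1/2, hence p ≥ 4/7.

4/7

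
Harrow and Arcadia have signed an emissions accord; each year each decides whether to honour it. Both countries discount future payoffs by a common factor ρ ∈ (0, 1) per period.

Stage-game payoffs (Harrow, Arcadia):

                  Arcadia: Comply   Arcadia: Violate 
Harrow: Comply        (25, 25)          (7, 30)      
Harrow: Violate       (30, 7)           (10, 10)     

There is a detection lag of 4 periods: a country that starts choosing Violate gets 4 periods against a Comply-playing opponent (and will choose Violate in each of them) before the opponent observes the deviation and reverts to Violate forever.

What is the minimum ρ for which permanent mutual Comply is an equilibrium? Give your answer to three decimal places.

A deviator earns 30 for 4 periods, then 10 forever; cooperating earns 25 forever. Multiplying the IC by (1−ρ):
25 ≥ 30(1−ρ^4) + 10ρ^4, so 20·ρ^4 ≥ 5 and ρ^4 ≥ 1/4.
ρ ≥ (1/4)^(1/4) ≈ 0.707.

0.707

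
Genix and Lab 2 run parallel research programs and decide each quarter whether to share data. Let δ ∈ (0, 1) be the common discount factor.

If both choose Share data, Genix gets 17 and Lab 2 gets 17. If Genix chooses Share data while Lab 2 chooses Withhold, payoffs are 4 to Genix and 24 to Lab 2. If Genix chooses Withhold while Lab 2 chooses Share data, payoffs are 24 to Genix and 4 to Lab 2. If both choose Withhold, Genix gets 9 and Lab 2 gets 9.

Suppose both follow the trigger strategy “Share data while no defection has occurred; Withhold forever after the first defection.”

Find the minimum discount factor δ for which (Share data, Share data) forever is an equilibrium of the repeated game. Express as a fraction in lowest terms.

17/(1−δ) ≥ 24 + 9δ/(1−δ)
17 ≥ 24 − 15δ
δ ≥ 7/15.

7/15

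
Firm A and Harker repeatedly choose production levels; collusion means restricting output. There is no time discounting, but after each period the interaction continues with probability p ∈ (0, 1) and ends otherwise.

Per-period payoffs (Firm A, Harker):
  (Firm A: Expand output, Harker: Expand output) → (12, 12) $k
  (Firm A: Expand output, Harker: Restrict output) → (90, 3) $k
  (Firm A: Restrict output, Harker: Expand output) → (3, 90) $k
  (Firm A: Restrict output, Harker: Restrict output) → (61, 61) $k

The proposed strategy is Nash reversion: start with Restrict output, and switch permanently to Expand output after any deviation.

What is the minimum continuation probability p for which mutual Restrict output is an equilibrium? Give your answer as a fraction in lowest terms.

With no time discounting, the continuation probability p plays the role of the discount factor.
Grim-trigger IC: 61/(1−p) ≥ 90 + 12p/(1−p) ⇒ p ≥ (90−61)/(90−12) = 29/78.

29/78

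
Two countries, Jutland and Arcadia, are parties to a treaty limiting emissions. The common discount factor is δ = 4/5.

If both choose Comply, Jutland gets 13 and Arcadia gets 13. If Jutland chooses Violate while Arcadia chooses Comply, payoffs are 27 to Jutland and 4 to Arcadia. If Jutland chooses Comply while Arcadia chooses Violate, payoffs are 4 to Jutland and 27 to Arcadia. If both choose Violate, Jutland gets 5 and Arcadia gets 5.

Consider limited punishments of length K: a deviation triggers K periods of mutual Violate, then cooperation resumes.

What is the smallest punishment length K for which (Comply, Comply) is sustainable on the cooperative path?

3

No profitable deviation requires (13−5)(δ+…+δ^K) ≥ 27−13, i.e. δ+…+δ^K ≥ 7/4 ≈ 1.7500.
With δ = 4/5, the partial sums are K=1: 0.8000, K=2: 1.4400, K=3: 1.9520.
K = 3 is the first length at which the sum reaches 1.7500.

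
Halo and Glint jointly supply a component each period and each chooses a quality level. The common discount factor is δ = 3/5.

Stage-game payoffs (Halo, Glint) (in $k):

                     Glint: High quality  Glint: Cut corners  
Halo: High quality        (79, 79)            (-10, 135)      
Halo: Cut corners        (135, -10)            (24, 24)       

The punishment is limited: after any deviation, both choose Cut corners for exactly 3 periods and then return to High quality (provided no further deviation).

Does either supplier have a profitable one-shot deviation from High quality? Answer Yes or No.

No

A one-shot deviation gives 135 now, then 24 for 3 periods, then back to 79.
Gain from deviating: (135−79) today; loss: (79−24) in each of the next 3 periods.
No-deviation condition: (79−24)(δ+…+δ^3) ≥ 135−79, i.e. δ+…+δ^3 ≥ 56/55.
At δ = 3/5: δ+…+δ^3 = 1.1760 ≥ 1.0182.
So cooperation is sustainable.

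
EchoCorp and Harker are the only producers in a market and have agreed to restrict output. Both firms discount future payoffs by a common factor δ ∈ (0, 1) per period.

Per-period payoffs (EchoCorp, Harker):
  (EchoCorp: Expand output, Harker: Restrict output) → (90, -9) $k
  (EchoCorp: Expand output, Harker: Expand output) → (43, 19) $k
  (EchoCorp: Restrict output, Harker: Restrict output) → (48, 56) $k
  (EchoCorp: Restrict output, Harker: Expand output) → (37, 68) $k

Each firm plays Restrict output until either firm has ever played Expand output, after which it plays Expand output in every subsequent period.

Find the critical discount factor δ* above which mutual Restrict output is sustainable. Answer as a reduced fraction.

42/47

EchoCorp: cooperation gives 48 each period; deviation gives 90 once then 43 forever.
  48/(1−δ) ≥ 90 + 43δ/(1−δ) ⇒ δ ≥ 42/47.
Harker: cooperation gives 56 each period; deviation gives 68 once then 19 forever.
  δ ≥ 12/49.
Both must hold, so the binding constraint is EchoCorp's: δ ≥ 42/47.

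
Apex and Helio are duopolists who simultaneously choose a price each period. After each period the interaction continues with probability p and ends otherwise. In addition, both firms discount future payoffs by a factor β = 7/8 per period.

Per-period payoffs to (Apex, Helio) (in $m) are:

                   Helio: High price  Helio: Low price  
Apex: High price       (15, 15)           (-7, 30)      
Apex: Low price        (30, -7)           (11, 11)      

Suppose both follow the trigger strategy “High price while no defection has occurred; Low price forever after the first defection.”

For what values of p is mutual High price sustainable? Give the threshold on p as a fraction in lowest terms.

120/133

Expected continuation weight on next period's payoff is β·p = 7/8·p, which plays the role of the discount factor.
Cooperation requires 7/8·p ≥ (30−15)/(30−11) = 15/19, hence p ≥ 120/133.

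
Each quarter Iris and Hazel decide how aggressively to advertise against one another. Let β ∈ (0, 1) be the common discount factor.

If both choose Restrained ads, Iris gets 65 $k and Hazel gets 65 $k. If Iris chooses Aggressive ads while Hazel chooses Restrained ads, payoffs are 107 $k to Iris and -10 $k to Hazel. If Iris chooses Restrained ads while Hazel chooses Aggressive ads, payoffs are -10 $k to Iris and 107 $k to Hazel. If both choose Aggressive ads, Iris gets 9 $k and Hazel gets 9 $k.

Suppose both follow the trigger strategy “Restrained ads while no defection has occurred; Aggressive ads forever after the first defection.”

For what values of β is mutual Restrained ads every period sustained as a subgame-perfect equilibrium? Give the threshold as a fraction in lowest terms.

3/7

Cooperation forever yields 65 each period: 65/(1−β).
Deviating yields 107 once, then 9 forever: 107 + 9β/(1−β).
No profitable deviation requires 65/(1−β) ≥ 107 + 9β/(1−β).
Multiplying by (1−β): 65 ≥ 107(1−β) + 9β = 107 − 98β.
So 98β ≥ 42, i.e. β ≥ 42/98 = 3/7.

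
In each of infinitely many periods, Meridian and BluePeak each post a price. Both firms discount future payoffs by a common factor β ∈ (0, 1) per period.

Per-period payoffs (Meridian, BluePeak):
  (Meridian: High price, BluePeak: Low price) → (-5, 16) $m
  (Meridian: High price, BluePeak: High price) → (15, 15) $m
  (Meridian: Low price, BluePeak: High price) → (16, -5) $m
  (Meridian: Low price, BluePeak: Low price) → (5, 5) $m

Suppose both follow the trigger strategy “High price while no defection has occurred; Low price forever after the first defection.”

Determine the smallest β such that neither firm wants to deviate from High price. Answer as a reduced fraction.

1/11

One-period gain from deviating is 16 − 15 = 1. The loss is 15 − 5 = 10 in every subsequent period, with present value 10·β/(1−β).
Deviation is unprofitable when 10·β/(1−β) ≥ 1, i.e. β/(1−β) ≥ 1/10.
Equivalently β ≥ 1/(1+10) = 1/11.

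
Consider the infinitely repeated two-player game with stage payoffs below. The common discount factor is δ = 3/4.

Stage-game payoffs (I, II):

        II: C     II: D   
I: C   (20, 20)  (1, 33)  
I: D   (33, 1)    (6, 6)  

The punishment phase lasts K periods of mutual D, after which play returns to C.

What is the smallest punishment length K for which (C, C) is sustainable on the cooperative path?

No profitable deviation requires (20−6)(δ+…+δ^K) ≥ 33−20, i.e. δ+…+δ^K ≥ 13/14 ≈ 0.9286.
With δ = 3/4, the partial sums are K=1: 0.7500, K=2: 1.3125.
K = 2 is the first length at which the sum reaches 0.9286.

2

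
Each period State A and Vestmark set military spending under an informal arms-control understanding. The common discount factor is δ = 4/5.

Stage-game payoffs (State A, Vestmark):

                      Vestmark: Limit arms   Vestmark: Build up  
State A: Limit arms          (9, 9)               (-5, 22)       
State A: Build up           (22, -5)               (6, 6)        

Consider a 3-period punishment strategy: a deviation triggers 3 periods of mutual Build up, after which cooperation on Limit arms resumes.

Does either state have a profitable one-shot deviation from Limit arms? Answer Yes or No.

A one-shot deviation gives 22 now, then 6 for 3 periods, then back to 9.
Gain from deviating: (22−9) today; loss: (9−6) in each of the next 3 periods.
No-deviation condition: (9−6)(δ+…+δ^3) ≥ 22−9, i.e. δ+…+δ^3 ≥ 13/3.
At δ = 4/5: δ+…+δ^3 = 1.9520 < 4.3333.
So cooperation is not sustainable.

Yes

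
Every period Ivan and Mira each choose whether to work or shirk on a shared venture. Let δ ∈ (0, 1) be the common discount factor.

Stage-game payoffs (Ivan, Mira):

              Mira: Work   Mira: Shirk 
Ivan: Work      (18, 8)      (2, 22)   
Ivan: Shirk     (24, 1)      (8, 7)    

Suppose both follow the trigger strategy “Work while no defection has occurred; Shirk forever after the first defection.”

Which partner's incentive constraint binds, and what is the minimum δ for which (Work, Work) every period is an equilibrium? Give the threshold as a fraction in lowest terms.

For Ivan: deviation gain 24−18 = 6, per-period punishment loss 18−8 = 10. IC gives δ ≥ 6/16 = 3/8.
For Mira: gain 14, loss 1 per period, so δ ≥ 14/15.
The tighter constraint is Mira's, so cooperation needs δ ≥ 14/15.

Mira; δ ≥ 14/15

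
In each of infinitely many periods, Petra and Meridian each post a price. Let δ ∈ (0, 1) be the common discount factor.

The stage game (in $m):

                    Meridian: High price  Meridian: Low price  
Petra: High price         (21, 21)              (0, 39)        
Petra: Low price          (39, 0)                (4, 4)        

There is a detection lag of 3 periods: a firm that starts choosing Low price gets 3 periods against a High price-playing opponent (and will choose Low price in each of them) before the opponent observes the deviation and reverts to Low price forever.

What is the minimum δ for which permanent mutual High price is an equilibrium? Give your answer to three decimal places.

Deviating for the 3 undetected periods gains 39−21 = 18 per period over cooperation, then loses 21−4 = 17 per period forever once punishment starts.
Gain: 18(1 + δ + … + δ^2); loss: 17·δ^3/(1−δ).
No profitable deviation ⇔ 18(1−δ^3) ≤ 17·δ^3, i.e. δ^3 ≥ 18/(18+17) = 18/35.
Hence δ ≥ (18/35)^(1/3) ≈ 0.801.

0.801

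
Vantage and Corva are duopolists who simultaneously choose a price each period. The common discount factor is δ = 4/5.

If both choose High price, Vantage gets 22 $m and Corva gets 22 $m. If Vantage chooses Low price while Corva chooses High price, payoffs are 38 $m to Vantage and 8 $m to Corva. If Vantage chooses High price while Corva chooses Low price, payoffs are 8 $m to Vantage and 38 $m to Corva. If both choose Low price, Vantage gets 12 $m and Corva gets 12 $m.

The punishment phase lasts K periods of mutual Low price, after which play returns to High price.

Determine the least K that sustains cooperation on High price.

3

No profitable deviation requires (22−12)(δ+…+δ^K) ≥ 38−22, i.e. δ+…+δ^K ≥ 8/5 ≈ 1.6000.
With δ = 4/5, the partial sums are K=1: 0.8000, K=2: 1.4400, K=3: 1.9520.
K = 3 is the first length at which the sum reaches 1.6000.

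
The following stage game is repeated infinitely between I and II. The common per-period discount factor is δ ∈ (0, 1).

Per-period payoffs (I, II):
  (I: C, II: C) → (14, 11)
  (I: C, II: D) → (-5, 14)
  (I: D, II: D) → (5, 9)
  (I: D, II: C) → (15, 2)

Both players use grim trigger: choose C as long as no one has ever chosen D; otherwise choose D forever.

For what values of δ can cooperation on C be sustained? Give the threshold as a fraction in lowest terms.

3/5

I: cooperation gives 14 each period; deviation gives 15 once then 5 forever.
  14/(1−δ) ≥ 15 + 5δ/(1−δ) ⇒ δ ≥ 1/10.
II: cooperation gives 11 each period; deviation gives 14 once then 9 forever.
  δ ≥ 3/5.
Both must hold, so the binding constraint is II's: δ ≥ 3/5.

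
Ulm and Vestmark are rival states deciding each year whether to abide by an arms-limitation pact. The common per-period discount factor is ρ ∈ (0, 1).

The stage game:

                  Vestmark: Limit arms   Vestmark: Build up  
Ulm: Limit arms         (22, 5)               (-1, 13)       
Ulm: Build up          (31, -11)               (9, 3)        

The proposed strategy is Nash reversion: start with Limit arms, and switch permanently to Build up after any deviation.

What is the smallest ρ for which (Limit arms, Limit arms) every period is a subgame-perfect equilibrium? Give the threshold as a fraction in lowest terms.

4/5

Ulm: cooperation gives 22 each period; deviation gives 31 once then 9 forever.
  22/(1−ρ) ≥ 31 + 9ρ/(1−ρ) ⇒ ρ ≥ 9/22.
Vestmark: cooperation gives 5 each period; deviation gives 13 once then 3 forever.
  ρ ≥ 8/10 = 4/5.
Both must hold, so the binding constraint is Vestmark's: ρ ≥ 4/5.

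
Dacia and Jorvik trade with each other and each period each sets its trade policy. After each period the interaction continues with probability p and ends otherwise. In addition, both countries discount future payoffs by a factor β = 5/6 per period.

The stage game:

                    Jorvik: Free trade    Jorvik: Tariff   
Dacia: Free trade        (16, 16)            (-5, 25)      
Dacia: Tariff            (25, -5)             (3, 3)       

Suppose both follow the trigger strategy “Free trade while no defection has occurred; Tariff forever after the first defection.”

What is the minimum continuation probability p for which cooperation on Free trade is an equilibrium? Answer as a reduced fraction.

Expected continuation weight on next period's payoff is β·p = 5/6·p, which plays the role of the discount factor.
Cooperation requires 5/6·p ≥ (25−16)/(25−3) = 9/22, hence p ≥ 27/55.

27/55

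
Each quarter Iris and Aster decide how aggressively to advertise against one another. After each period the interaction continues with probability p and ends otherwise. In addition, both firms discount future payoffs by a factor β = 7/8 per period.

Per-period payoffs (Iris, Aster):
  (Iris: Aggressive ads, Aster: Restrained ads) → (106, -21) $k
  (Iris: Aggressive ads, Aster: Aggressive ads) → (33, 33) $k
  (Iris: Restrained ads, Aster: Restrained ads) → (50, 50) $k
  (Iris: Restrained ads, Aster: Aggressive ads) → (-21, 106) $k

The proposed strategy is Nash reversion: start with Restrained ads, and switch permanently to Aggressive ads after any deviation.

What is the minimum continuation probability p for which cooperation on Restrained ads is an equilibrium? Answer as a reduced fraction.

64/73

With continuation probability p and discount β, the effective per-period discount factor is βp.
Grim-trigger IC: βp ≥ (106−50)/(106−33) = 56/73.
So p ≥ (56/73)/(7/8) = 64/73.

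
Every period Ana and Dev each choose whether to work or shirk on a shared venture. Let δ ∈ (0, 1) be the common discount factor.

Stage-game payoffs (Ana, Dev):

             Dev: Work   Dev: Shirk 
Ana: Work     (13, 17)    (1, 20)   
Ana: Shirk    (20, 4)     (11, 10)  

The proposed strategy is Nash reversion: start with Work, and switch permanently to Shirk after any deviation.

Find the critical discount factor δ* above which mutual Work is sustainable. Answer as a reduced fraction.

7/9

For Ana: deviation gain 20−13 = 7, per-period punishment loss 13−11 = 2. IC gives δ ≥ 7/9.
For Dev: gain 3, loss 7 per period, so δ ≥ 3/10.
The tighter constraint is Ana's, so cooperation needs δ ≥ 7/9.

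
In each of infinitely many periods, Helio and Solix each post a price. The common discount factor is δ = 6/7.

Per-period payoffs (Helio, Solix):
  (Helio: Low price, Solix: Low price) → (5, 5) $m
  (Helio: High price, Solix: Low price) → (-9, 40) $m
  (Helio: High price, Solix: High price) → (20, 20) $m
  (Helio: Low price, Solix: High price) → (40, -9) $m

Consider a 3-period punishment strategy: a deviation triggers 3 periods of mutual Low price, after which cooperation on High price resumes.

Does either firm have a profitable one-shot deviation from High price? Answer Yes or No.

IC: δ+…+δ^3 ≥ (40−20)/(20−5) = 4/3.
At δ = 6/7: partial sum = 2.2216 ≥ 1.3333. Cooperation sustainable.

No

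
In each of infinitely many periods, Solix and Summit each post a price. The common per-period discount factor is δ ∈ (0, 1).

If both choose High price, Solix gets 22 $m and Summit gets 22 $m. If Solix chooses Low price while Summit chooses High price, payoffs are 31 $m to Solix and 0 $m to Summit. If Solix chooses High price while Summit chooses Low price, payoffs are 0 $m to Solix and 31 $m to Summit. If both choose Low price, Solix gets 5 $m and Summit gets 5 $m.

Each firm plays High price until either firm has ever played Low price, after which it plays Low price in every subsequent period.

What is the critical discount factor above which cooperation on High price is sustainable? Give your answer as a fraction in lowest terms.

9/26

22/(1−δ) ≥ 31 + 5δ/(1−δ)
22 ≥ 31 − 26δ
δ ≥ 9/26.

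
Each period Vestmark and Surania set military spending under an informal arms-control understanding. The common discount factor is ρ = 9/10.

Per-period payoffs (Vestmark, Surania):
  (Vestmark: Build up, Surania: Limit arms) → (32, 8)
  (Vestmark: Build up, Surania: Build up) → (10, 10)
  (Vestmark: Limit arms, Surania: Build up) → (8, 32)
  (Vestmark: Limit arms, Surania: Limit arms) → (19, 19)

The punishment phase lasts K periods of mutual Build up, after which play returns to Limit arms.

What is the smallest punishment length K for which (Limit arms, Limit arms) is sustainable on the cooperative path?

No profitable deviation requires (19−10)(ρ+…+ρ^K) ≥ 32−19, i.e. ρ+…+ρ^K ≥ 13/9 ≈ 1.4444.
With ρ = 9/10, the partial sums are K=1: 0.9000, K=2: 1.7100.
K = 2 is the first length at which the sum reaches 1.4444.

2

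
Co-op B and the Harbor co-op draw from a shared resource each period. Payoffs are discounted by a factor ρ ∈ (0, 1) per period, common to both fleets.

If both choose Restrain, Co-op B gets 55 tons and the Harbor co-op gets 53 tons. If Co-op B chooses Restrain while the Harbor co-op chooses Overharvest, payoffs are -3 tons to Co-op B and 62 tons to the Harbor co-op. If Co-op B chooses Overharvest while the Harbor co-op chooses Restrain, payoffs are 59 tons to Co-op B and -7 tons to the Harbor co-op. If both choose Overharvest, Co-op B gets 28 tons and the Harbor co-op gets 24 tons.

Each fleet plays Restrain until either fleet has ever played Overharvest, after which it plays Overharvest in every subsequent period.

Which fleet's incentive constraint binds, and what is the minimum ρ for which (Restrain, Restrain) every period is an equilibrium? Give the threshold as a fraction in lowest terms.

the Harbor co-op; ρ ≥ 9/38

Co-op B: cooperation gives 55 each period; deviation gives 59 once then 28 forever.
  55/(1−ρ) ≥ 59 + 28ρ/(1−ρ) ⇒ ρ ≥ 4/31.
the Harbor co-op: cooperation gives 53 each period; deviation gives 62 once then 24 forever.
  ρ ≥ 9/38.
Both must hold, so the binding constraint is the Harbor co-op's: ρ ≥ 9/38.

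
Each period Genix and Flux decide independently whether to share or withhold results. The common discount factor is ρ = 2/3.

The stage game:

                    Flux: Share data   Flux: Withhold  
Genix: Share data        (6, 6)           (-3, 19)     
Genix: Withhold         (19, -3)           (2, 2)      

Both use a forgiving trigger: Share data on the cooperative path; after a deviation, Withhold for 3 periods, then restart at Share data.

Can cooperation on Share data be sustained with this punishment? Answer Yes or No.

IC: ρ+…+ρ^3 ≥ (19−6)/(6−2) = 13/4.
At ρ = 2/3: partial sum = 1.4074 < 3.2500. Cooperation not sustainable.

No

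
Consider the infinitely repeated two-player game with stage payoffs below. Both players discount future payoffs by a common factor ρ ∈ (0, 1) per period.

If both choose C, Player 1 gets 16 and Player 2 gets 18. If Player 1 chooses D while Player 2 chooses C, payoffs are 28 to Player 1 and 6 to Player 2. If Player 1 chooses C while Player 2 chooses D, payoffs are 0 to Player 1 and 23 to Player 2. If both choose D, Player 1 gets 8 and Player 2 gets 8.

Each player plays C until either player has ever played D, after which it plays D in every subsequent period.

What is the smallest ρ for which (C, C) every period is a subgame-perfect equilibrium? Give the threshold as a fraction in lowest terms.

Player 1: cooperation gives 16 each period; deviation gives 28 once then 8 forever.
  16/(1−ρ) ≥ 28 + 8ρ/(1−ρ) ⇒ ρ ≥ 12/20 = 3/5.
Player 2: cooperation gives 18 each period; deviation gives 23 once then 8 forever.
  ρ ≥ 5/15 = 1/3.
Both must hold, so the binding constraint is Player 1's: ρ ≥ 3/5.

3/5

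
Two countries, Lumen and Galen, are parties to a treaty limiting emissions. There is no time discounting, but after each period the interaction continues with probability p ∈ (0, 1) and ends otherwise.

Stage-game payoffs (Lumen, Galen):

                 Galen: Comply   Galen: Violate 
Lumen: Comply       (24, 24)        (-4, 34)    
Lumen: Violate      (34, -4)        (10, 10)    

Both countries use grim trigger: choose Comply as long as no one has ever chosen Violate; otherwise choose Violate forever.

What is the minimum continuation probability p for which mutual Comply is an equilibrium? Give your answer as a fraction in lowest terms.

Expected cooperation value is 24 + p·24 + p²·24 + … = 24/(1−p); deviation gives 34 + p·10/(1−p).
24 ≥ 34(1−p) + 10p ⇒ 24p ≥ 10 ⇒ p ≥ 10/24 = 5/12.

5/12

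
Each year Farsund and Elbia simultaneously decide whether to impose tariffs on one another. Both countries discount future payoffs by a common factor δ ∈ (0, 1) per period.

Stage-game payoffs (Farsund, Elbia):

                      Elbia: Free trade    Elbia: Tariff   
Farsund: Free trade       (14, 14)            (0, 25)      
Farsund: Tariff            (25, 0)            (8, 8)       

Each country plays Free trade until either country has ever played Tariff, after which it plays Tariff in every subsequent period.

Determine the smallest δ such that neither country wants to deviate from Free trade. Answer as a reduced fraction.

11/17

Cooperation forever yields 14 each period: 14/(1−δ).
Deviating yields 25 once, then 8 forever: 25 + 8δ/(1−δ).
No profitable deviation requires 14/(1−δ) ≥ 25 + 8δ/(1−δ).
Multiplying by (1−δ): 14 ≥ 25(1−δ) + 8δ = 25 − 17δ.
So 17δ ≥ 11, i.e. δ ≥ 11/17.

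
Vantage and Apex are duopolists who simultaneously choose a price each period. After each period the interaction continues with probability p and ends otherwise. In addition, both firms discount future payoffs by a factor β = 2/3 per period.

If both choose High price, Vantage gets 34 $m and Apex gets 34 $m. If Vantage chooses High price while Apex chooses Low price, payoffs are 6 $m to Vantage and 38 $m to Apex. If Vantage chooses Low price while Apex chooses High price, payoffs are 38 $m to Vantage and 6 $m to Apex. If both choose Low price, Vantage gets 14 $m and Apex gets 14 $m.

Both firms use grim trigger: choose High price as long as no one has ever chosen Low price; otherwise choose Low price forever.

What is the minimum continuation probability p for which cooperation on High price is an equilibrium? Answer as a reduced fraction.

1/4

Expected continuation weight on next period's payoff is β·p = 2/3·p, which plays the role of the discount factor.
Cooperation requires 2/3·p ≥ (38−34)/(38−14) = 1/6, hence p ≥ 1/4.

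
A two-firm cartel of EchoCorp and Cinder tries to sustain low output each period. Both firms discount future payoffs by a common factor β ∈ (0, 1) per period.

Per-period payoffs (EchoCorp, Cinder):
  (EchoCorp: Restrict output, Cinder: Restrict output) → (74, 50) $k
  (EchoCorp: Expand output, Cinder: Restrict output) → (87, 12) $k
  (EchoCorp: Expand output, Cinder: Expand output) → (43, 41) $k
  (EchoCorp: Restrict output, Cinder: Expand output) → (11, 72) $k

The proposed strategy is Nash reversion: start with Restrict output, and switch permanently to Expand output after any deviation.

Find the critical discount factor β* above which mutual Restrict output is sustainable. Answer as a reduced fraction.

EchoCorp's threshold: (87−74)/(87−43) = 13/44.
Cinder's threshold: (72−50)/(72−41) = 22/31.
13/44 < 22/31, so Cinder binds and β* = 22/31.

22/31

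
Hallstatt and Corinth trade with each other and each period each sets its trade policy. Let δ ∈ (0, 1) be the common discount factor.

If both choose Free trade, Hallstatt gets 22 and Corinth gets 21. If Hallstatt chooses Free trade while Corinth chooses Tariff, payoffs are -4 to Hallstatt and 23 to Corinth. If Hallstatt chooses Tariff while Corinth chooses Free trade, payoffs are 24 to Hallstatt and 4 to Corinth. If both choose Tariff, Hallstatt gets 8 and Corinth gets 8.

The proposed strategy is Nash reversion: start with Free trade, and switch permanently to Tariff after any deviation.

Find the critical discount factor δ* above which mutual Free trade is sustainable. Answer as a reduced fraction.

Hallstatt: cooperation gives 22 each period; deviation gives 24 once then 8 forever.
  22/(1−δ) ≥ 24 + 8δ/(1−δ) ⇒ δ ≥ 2/16 = 1/8.
Corinth: cooperation gives 21 each period; deviation gives 23 once then 8 forever.
  δ ≥ 2/15.
Both must hold, so the binding constraint is Corinth's: δ ≥ 2/15.

2/15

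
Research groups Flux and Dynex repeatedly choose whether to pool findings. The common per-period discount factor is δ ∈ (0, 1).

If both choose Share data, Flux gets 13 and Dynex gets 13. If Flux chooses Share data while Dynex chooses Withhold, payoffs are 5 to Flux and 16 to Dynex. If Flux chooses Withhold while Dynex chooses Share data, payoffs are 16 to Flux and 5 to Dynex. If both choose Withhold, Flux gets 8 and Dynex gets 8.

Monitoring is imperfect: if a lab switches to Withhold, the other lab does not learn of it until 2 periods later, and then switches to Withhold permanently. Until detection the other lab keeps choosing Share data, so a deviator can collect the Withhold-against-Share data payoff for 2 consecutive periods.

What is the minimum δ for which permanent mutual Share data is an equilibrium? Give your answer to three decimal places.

Deviating for the 2 undetected periods gains 16−13 = 3 per period over cooperation, then loses 13−8 = 5 per period forever once punishment starts.
Gain: 3(1 + δ + … + δ^1); loss: 5·δ^2/(1−δ).
No profitable deviation ⇔ 3(1−δ^2) ≤ 5·δ^2, i.e. δ^2 ≥ 3/(3+5) = 3/8.
Hence δ ≥ (3/8)^(1/2) ≈ 0.612.

0.612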